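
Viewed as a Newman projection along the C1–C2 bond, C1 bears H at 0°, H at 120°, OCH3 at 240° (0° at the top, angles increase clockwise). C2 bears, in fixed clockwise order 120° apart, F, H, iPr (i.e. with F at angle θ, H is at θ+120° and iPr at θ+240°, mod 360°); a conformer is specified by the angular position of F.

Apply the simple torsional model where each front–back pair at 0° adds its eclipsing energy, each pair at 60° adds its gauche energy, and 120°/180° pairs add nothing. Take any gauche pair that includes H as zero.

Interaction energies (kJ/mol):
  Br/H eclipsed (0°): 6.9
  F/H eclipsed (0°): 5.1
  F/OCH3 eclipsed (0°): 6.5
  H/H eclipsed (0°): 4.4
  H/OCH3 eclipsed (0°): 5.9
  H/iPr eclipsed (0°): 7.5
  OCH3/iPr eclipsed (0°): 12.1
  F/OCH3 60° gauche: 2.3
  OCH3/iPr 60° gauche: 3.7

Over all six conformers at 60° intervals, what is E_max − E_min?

F at 0° (eclipsed): H–F eclipsed, H–H eclipsed, OCH3–iPr eclipsed; 5.1 + 4.4 + 12.1 = 21.6 kJ/mol.
F at 60° (staggered): OCH3–iPr gauche; 3.7 = 3.7 kJ/mol.
F at 120° (eclipsed): H–iPr eclipsed, H–F eclipsed, OCH3–H eclipsed; 7.5 + 5.1 + 5.9 = 18.5 kJ/mol.
F at 180° (staggered): OCH3–F gauche; 2.3 = 2.3 kJ/mol.
F at 240° (eclipsed): H–H eclipsed, H–iPr eclipsed, OCH3–F eclipsed; 4.4 + 7.5 + 6.5 = 18.4 kJ/mol.
F at 300° (staggered): OCH3–F gauche, OCH3–iPr gauche; 2.3 + 3.7 = 6.0 kJ/mol.
Max at 0° (21.6 kJ/mol), min at 180° (2.3 kJ/mol); barrier = 19.3 kJ/mol.

19.3 kJ/mol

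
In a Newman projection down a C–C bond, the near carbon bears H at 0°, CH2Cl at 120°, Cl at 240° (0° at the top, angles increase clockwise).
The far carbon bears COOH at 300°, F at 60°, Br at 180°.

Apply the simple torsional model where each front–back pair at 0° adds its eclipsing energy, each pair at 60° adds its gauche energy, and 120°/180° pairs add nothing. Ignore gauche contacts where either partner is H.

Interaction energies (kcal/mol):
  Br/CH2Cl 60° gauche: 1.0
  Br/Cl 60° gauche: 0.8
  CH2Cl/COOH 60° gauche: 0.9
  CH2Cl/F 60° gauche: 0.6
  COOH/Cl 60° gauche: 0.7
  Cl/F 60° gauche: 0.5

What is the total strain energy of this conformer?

3.1 kcal/mol

This conformer (staggered): CH2Cl–F gauche, CH2Cl–Br gauche, Cl–COOH gauche, Cl–Br gauche; 0.6 + 1.0 + 0.7 + 0.8 = 3.1 kcal/mol.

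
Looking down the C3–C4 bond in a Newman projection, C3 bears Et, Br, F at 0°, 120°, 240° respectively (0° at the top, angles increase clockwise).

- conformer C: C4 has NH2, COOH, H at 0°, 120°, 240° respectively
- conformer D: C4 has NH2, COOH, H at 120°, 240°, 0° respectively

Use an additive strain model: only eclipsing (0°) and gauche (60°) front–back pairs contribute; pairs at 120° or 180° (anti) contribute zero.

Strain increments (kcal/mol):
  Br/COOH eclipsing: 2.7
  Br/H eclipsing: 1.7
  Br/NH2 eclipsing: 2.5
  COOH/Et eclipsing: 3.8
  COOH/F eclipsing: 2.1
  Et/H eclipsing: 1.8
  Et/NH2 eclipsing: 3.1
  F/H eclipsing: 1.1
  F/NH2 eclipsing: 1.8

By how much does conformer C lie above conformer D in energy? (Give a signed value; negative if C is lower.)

C (eclipsed): Et(0°)/NH2(0°) eclipsed 3.1; Br(120°)/COOH(120°) eclipsed 2.7; F(240°)/H(240°) eclipsed 1.1 → 6.9 kcal/mol.
D (eclipsed): Et(0°)/H(0°) eclipsed 1.8; Br(120°)/NH2(120°) eclipsed 2.5; F(240°)/COOH(240°) eclipsed 2.1 → 6.4 kcal/mol.
E(C) − E(D) = 6.9 − 6.4 = +0.5 kcal/mol.

+0.5 kcal/mol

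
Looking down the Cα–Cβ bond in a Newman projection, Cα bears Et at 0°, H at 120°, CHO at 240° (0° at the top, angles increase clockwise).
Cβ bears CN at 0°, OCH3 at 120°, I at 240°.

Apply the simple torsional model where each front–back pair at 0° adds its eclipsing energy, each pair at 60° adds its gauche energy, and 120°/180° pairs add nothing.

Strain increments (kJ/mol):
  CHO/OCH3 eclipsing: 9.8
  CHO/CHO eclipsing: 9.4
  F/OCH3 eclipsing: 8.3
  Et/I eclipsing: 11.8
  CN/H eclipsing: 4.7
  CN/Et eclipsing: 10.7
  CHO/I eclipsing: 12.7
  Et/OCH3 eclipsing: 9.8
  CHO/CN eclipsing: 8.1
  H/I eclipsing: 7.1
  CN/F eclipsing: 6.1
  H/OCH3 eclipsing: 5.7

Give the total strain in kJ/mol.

This conformer (eclipsed): Et–CN eclipsed, H–OCH3 eclipsed, CHO–I eclipsed; 10.7 + 5.7 + 12.7 = 29.1 kJ/mol.

29.1 kJ/mol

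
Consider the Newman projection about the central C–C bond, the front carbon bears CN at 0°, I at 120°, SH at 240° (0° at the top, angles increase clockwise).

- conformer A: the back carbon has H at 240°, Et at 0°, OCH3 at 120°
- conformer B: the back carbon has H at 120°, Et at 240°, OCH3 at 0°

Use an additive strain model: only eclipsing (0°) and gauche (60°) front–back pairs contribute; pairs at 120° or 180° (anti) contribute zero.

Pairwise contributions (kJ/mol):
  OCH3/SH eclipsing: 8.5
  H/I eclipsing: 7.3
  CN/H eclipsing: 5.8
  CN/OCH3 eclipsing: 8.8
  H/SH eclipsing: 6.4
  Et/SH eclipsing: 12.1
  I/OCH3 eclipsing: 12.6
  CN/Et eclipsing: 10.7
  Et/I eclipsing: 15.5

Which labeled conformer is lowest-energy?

B

A (eclipsed): CN(0°)/Et(0°) eclipsed 10.7; I(120°)/OCH3(120°) eclipsed 12.6; SH(240°)/H(240°) eclipsed 6.4 → 29.7 kJ/mol.
B (eclipsed): CN(0°)/OCH3(0°) eclipsed 8.8; I(120°)/H(120°) eclipsed 7.3; SH(240°)/Et(240°) eclipsed 12.1 → 28.2 kJ/mol.
B has the lowest total (28.2 kJ/mol).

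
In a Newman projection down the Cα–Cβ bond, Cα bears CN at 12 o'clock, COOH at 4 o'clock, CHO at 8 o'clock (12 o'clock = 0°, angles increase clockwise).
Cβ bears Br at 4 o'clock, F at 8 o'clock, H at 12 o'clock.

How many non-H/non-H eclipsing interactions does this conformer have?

Non-H eclipsing pairs: COOH(120°)/Br(120°); CHO(240°)/F(240°) — 2 interactions.

2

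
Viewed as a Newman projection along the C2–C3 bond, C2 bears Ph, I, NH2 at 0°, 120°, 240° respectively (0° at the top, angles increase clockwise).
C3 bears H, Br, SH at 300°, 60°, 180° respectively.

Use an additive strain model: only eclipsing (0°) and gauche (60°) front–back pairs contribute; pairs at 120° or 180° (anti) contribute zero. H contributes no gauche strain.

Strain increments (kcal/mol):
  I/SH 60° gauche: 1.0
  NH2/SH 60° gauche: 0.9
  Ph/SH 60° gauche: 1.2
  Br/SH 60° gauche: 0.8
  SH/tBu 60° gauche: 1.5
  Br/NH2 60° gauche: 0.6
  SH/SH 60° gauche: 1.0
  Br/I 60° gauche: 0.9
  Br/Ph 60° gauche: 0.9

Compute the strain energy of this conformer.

This conformer is staggered. Ph at 0° is gauche with Br at 60° (0.9); I at 120° is gauche with Br at 60° (0.9); I at 120° is gauche with SH at 180° (1.0); NH2 at 240° is gauche with SH at 180° (0.9). Total 3.7 kcal/mol.

3.7 kcal/mol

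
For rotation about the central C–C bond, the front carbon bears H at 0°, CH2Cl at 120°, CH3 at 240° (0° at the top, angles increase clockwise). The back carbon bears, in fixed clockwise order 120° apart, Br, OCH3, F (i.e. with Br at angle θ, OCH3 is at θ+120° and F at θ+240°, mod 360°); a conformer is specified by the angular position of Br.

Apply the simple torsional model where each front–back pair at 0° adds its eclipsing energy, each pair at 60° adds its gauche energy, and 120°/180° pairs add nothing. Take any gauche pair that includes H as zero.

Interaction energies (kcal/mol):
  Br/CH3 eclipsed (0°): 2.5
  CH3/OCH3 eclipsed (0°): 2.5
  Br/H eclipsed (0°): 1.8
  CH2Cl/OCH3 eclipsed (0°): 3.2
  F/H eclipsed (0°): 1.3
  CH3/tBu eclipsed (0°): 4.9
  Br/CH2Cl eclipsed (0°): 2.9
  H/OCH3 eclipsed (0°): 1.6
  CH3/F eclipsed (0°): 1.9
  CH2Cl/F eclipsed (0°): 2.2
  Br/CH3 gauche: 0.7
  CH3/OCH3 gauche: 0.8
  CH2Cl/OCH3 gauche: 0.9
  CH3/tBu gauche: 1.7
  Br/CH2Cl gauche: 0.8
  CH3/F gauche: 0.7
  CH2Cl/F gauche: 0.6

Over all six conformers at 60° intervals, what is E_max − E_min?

Br at 0° (eclipsed): H–Br eclipsed, CH2Cl–OCH3 eclipsed, CH3–F eclipsed; 1.8 + 3.2 + 1.9 = 6.9 kcal/mol.
Br at 60° (staggered): CH2Cl–Br gauche, CH2Cl–OCH3 gauche, CH3–OCH3 gauche, CH3–F gauche; 0.8 + 0.9 + 0.8 + 0.7 = 3.2 kcal/mol.
Br at 120° (eclipsed): H–F eclipsed, CH2Cl–Br eclipsed, CH3–OCH3 eclipsed; 1.3 + 2.9 + 2.5 = 6.7 kcal/mol.
Br at 180° (staggered): CH2Cl–Br gauche, CH2Cl–F gauche, CH3–Br gauche, CH3–OCH3 gauche; 0.8 + 0.6 + 0.7 + 0.8 = 2.9 kcal/mol.
Br at 240° (eclipsed): H–OCH3 eclipsed, CH2Cl–F eclipsed, CH3–Br eclipsed; 1.6 + 2.2 + 2.5 = 6.3 kcal/mol.
Br at 300° (staggered): CH2Cl–OCH3 gauche, CH2Cl–F gauche, CH3–Br gauche, CH3–F gauche; 0.9 + 0.6 + 0.7 + 0.7 = 2.9 kcal/mol.
Max at 0° (6.9 kcal/mol), min at 180° (2.9 kcal/mol); barrier = 4.0 kcal/mol.

4.0 kcal/mol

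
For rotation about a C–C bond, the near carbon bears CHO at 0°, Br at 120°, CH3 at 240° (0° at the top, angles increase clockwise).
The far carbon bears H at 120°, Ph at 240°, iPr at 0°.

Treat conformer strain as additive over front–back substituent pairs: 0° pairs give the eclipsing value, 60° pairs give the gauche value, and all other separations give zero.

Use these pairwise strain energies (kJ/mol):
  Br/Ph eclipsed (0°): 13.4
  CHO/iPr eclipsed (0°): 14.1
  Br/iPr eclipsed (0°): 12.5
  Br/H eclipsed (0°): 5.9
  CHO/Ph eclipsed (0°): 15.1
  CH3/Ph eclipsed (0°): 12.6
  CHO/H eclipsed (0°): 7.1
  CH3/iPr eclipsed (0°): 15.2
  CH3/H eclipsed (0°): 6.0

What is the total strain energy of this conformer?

32.6 kJ/mol

This conformer (eclipsed): CHO(0°)/iPr(0°) eclipsed 14.1; Br(120°)/H(120°) eclipsed 5.9; CH3(240°)/Ph(240°) eclipsed 12.6 → 32.6 kJ/mol.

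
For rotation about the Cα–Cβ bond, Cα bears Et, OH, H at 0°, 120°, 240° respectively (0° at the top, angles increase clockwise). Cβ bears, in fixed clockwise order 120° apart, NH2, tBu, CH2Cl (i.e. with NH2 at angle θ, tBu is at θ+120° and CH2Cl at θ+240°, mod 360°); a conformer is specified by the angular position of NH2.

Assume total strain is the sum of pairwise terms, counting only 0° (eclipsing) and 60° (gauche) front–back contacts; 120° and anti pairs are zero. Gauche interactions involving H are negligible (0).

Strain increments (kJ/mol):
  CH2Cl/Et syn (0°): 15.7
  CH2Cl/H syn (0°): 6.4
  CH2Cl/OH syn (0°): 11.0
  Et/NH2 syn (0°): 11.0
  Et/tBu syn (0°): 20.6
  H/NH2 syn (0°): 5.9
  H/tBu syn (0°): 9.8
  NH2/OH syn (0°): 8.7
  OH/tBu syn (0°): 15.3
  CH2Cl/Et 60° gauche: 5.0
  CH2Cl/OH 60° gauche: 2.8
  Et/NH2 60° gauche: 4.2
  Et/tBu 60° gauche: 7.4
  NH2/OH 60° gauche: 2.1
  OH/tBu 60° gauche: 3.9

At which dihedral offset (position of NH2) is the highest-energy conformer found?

NH2 at 0° (eclipsed): Et(0°)/NH2(0°) eclipsed 11.0; OH(120°)/tBu(120°) eclipsed 15.3; H(240°)/CH2Cl(240°) eclipsed 6.4 → 32.7 kJ/mol.
NH2 at 60° (staggered): Et(0°)/NH2(60°) gauche 4.2; Et(0°)/CH2Cl(300°) gauche 5.0; OH(120°)/NH2(60°) gauche 2.1; OH(120°)/tBu(180°) gauche 3.9 → 15.2 kJ/mol.
NH2 at 120° (eclipsed): Et(0°)/CH2Cl(0°) eclipsed 15.7; OH(120°)/NH2(120°) eclipsed 8.7; H(240°)/tBu(240°) eclipsed 9.8 → 34.2 kJ/mol.
NH2 at 180° (staggered): Et(0°)/tBu(300°) gauche 7.4; Et(0°)/CH2Cl(60°) gauche 5.0; OH(120°)/NH2(180°) gauche 2.1; OH(120°)/CH2Cl(60°) gauche 2.8 → 17.3 kJ/mol.
NH2 at 240° (eclipsed): Et(0°)/tBu(0°) eclipsed 20.6; OH(120°)/CH2Cl(120°) eclipsed 11.0; H(240°)/NH2(240°) eclipsed 5.9 → 37.5 kJ/mol.
NH2 at 300° (staggered): Et(0°)/NH2(300°) gauche 4.2; Et(0°)/tBu(60°) gauche 7.4; OH(120°)/tBu(60°) gauche 3.9; OH(120°)/CH2Cl(180°) gauche 2.8 → 18.3 kJ/mol.
The maximum (37.5 kJ/mol) occurs with NH2 at 240°.

240°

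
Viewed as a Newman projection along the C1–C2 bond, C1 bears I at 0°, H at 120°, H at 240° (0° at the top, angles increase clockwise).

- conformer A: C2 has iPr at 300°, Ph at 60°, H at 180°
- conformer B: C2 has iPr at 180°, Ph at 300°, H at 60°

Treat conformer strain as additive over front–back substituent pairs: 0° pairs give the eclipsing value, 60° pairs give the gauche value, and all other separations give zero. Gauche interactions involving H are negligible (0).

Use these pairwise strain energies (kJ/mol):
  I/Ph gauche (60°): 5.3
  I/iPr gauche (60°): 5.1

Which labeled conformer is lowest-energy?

B

A is staggered. I at 0° is gauche with iPr at 300° (5.1); I at 0° is gauche with Ph at 60° (5.3). Total 10.4 kJ/mol.
B is staggered. I at 0° is gauche with Ph at 300° (5.3). Total 5.3 kJ/mol.
B has the lowest total (5.3 kJ/mol).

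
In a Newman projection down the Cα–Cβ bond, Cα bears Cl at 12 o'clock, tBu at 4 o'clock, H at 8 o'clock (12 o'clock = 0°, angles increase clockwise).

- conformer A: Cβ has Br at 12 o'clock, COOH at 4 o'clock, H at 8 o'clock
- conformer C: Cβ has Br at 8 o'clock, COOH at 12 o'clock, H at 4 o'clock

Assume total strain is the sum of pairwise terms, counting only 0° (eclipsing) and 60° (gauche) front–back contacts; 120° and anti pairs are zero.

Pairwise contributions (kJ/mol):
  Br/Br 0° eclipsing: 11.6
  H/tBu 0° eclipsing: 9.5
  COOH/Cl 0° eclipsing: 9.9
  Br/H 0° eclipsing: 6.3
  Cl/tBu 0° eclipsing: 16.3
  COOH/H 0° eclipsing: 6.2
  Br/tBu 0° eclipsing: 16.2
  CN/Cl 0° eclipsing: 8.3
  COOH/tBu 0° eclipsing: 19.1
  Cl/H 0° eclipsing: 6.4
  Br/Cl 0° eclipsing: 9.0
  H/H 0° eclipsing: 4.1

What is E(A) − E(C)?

+6.5 kJ/mol

A (eclipsed): Cl(0°)/Br(0°) eclipsed 9.0; tBu(120°)/COOH(120°) eclipsed 19.1; H(240°)/H(240°) eclipsed 4.1 → 32.2 kJ/mol.
C (eclipsed): Cl(0°)/COOH(0°) eclipsed 9.9; tBu(120°)/H(120°) eclipsed 9.5; H(240°)/Br(240°) eclipsed 6.3 → 25.7 kJ/mol.
E(A) − E(C) = 32.2 − 25.7 = +6.5 kJ/mol.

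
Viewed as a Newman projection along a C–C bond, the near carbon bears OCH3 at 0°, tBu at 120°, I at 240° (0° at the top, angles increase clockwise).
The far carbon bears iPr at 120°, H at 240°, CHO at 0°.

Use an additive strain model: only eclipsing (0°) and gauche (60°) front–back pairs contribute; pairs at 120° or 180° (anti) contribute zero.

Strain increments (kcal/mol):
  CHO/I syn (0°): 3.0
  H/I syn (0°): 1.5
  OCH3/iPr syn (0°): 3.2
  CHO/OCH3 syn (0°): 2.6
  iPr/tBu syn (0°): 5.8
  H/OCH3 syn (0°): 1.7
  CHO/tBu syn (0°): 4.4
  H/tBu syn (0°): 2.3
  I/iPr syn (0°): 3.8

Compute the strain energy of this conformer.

This conformer (eclipsed): OCH3(0°)/CHO(0°) eclipsed 2.6; tBu(120°)/iPr(120°) eclipsed 5.8; I(240°)/H(240°) eclipsed 1.5 → 9.9 kcal/mol.

9.9 kcal/mol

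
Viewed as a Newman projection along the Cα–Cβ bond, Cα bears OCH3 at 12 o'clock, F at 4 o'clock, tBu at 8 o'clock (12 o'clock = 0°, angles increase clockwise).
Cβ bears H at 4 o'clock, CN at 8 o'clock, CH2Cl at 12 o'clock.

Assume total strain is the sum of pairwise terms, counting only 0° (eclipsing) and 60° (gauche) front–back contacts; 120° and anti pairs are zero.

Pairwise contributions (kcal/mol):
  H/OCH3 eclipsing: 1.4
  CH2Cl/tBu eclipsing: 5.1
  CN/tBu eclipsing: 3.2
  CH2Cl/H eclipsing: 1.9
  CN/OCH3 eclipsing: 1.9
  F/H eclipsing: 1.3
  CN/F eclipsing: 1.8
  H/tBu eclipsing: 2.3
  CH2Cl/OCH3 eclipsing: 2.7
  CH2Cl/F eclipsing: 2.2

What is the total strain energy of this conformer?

7.2 kcal/mol

This conformer (eclipsed): OCH3–CH2Cl eclipsed, F–H eclipsed, tBu–CN eclipsed; 2.7 + 1.3 + 3.2 = 7.2 kcal/mol.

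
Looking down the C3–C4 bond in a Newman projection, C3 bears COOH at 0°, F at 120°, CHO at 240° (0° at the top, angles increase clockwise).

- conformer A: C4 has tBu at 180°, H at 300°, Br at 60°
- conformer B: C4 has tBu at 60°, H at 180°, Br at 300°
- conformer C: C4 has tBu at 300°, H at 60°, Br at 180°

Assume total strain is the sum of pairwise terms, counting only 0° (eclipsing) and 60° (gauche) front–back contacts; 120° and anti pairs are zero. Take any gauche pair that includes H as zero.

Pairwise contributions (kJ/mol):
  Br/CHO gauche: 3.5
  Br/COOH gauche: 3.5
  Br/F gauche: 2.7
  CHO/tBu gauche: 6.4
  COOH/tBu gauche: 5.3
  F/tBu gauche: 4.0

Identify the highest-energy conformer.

C

A (staggered): COOH(0°)/Br(60°) gauche 3.5; F(120°)/tBu(180°) gauche 4.0; F(120°)/Br(60°) gauche 2.7; CHO(240°)/tBu(180°) gauche 6.4 → 16.6 kJ/mol.
B (staggered): COOH(0°)/tBu(60°) gauche 5.3; COOH(0°)/Br(300°) gauche 3.5; F(120°)/tBu(60°) gauche 4.0; CHO(240°)/Br(300°) gauche 3.5 → 16.3 kJ/mol.
C (staggered): COOH(0°)/tBu(300°) gauche 5.3; F(120°)/Br(180°) gauche 2.7; CHO(240°)/tBu(300°) gauche 6.4; CHO(240°)/Br(180°) gauche 3.5 → 17.9 kJ/mol.
C has the highest total (17.9 kJ/mol).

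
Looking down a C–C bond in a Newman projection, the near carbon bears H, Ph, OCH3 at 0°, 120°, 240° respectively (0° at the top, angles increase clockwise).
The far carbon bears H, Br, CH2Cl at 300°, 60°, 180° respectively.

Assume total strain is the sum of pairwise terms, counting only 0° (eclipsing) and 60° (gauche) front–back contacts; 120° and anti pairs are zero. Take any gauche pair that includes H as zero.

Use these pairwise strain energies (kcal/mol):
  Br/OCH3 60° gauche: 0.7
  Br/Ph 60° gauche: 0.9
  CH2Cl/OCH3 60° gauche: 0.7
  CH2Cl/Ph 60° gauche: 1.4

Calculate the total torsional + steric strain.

This conformer is staggered. Ph at 120° is gauche with Br at 60° (0.9); Ph at 120° is gauche with CH2Cl at 180° (1.4); OCH3 at 240° is gauche with CH2Cl at 180° (0.7). Total 3.0 kcal/mol.

3.0 kcal/mol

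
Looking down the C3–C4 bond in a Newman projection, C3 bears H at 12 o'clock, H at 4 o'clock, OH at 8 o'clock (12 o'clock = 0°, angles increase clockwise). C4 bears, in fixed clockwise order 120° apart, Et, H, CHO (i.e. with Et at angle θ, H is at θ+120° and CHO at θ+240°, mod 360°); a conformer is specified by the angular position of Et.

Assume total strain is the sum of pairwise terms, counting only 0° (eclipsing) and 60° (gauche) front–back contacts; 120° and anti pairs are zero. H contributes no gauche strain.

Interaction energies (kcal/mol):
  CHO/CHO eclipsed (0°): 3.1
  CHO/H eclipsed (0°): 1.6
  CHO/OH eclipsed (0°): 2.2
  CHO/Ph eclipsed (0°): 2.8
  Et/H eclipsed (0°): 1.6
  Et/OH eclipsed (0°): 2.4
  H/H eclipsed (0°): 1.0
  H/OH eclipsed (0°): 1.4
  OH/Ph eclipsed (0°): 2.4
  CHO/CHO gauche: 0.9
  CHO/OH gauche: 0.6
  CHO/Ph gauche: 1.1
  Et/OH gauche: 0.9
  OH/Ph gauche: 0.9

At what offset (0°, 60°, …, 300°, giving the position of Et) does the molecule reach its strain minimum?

Et at 0° is eclipsed. H at 0° is eclipsed with Et at 0° (1.6); H at 120° is eclipsed with H at 120° (1.0); OH at 240° is eclipsed with CHO at 240° (2.2). Total 4.8 kcal/mol.
Et at 60° is staggered. OH at 240° is gauche with CHO at 300° (0.6). Total 0.6 kcal/mol.
Et at 120° is eclipsed. H at 0° is eclipsed with CHO at 0° (1.6); H at 120° is eclipsed with Et at 120° (1.6); OH at 240° is eclipsed with H at 240° (1.4). Total 4.6 kcal/mol.
Et at 180° is staggered. OH at 240° is gauche with Et at 180° (0.9). Total 0.9 kcal/mol.
Et at 240° is eclipsed. H at 0° is eclipsed with H at 0° (1.0); H at 120° is eclipsed with CHO at 120° (1.6); OH at 240° is eclipsed with Et at 240° (2.4). Total 5.0 kcal/mol.
Et at 300° is staggered. OH at 240° is gauche with Et at 300° (0.9); OH at 240° is gauche with CHO at 180° (0.6). Total 1.5 kcal/mol.
The minimum (0.6 kcal/mol) occurs with Et at 60°.

60°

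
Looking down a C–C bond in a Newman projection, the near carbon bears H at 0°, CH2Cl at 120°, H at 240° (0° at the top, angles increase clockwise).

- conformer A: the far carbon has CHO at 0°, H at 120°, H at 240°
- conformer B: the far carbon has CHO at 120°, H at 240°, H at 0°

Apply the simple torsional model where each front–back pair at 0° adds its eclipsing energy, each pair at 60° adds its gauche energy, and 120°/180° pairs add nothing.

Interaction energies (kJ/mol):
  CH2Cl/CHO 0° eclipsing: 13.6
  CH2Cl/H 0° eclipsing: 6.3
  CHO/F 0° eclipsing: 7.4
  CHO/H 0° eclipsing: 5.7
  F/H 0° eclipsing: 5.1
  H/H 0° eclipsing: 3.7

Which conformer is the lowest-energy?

A

A (eclipsed): H(0°)/CHO(0°) eclipsed 5.7; CH2Cl(120°)/H(120°) eclipsed 6.3; H(240°)/H(240°) eclipsed 3.7 → 15.7 kJ/mol.
B (eclipsed): H(0°)/H(0°) eclipsed 3.7; CH2Cl(120°)/CHO(120°) eclipsed 13.6; H(240°)/H(240°) eclipsed 3.7 → 21.0 kJ/mol.
A has the lowest total (15.7 kJ/mol).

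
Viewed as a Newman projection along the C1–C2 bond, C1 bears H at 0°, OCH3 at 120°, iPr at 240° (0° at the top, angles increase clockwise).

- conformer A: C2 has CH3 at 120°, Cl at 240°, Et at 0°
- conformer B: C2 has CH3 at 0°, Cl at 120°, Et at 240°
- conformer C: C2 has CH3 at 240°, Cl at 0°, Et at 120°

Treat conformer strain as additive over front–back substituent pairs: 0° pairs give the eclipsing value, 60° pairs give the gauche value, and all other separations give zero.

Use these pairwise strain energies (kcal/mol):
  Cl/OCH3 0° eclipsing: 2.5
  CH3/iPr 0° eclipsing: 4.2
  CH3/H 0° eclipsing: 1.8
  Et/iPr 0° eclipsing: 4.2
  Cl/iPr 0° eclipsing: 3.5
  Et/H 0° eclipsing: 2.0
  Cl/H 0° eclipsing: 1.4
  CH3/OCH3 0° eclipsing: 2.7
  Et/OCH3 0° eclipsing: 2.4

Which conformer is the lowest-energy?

C

A (eclipsed): H(0°)/Et(0°) eclipsed 2.0; OCH3(120°)/CH3(120°) eclipsed 2.7; iPr(240°)/Cl(240°) eclipsed 3.5 → 8.2 kcal/mol.
B (eclipsed): H(0°)/CH3(0°) eclipsed 1.8; OCH3(120°)/Cl(120°) eclipsed 2.5; iPr(240°)/Et(240°) eclipsed 4.2 → 8.5 kcal/mol.
C (eclipsed): H(0°)/Cl(0°) eclipsed 1.4; OCH3(120°)/Et(120°) eclipsed 2.4; iPr(240°)/CH3(240°) eclipsed 4.2 → 8.0 kcal/mol.
C has the lowest total (8.0 kcal/mol).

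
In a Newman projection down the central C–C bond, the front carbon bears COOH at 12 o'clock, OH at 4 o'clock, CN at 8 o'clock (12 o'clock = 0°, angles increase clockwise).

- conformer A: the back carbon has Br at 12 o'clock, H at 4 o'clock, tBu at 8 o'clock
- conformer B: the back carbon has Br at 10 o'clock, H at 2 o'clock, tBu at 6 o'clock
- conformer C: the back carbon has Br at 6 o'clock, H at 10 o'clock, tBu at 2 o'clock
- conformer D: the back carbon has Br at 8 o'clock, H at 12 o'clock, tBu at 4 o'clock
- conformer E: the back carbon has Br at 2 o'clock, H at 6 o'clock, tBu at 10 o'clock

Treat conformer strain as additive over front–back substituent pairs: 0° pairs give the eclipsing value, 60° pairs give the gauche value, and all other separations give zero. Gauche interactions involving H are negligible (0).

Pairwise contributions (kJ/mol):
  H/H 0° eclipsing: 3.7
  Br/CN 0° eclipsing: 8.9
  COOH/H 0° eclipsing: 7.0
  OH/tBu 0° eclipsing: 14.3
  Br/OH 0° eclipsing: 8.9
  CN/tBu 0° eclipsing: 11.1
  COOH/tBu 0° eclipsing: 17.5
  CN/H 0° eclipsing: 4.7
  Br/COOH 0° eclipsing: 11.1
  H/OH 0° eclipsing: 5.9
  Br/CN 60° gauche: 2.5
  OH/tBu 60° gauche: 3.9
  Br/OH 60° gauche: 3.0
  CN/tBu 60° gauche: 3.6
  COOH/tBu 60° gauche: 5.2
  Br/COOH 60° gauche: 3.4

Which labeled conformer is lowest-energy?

A (eclipsed): COOH(0°)/Br(0°) eclipsed 11.1; OH(120°)/H(120°) eclipsed 5.9; CN(240°)/tBu(240°) eclipsed 11.1 → 28.1 kJ/mol.
B (staggered): COOH(0°)/Br(300°) gauche 3.4; OH(120°)/tBu(180°) gauche 3.9; CN(240°)/Br(300°) gauche 2.5; CN(240°)/tBu(180°) gauche 3.6 → 13.4 kJ/mol.
C (staggered): COOH(0°)/tBu(60°) gauche 5.2; OH(120°)/Br(180°) gauche 3.0; OH(120°)/tBu(60°) gauche 3.9; CN(240°)/Br(180°) gauche 2.5 → 14.6 kJ/mol.
D (eclipsed): COOH(0°)/H(0°) eclipsed 7.0; OH(120°)/tBu(120°) eclipsed 14.3; CN(240°)/Br(240°) eclipsed 8.9 → 30.2 kJ/mol.
E (staggered): COOH(0°)/Br(60°) gauche 3.4; COOH(0°)/tBu(300°) gauche 5.2; OH(120°)/Br(60°) gauche 3.0; CN(240°)/tBu(300°) gauche 3.6 → 15.2 kJ/mol.
B has the lowest total (13.4 kJ/mol).

B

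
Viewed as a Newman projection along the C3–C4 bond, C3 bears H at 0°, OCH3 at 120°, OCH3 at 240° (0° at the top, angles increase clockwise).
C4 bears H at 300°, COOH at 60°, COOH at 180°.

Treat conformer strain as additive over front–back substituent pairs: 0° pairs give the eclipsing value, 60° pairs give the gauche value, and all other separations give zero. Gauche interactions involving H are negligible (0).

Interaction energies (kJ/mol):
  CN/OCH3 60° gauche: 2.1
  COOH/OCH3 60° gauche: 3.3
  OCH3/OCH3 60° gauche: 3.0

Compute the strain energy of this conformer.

This conformer is staggered. OCH3 at 120° is gauche with COOH at 60° (3.3); OCH3 at 120° is gauche with COOH at 180° (3.3); OCH3 at 240° is gauche with COOH at 180° (3.3). Total 9.9 kJ/mol.

9.9 kJ/mol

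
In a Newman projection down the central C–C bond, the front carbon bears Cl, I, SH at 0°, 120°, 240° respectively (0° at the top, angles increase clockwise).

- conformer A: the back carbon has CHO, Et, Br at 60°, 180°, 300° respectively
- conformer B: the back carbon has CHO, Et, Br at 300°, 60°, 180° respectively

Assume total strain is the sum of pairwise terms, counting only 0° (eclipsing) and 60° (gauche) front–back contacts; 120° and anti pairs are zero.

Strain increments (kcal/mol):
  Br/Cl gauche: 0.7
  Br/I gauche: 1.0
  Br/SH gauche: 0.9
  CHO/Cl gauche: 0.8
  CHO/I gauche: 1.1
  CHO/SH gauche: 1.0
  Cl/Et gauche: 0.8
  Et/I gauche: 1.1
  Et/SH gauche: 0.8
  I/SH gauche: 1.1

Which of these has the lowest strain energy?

A (staggered): Cl–CHO gauche, Cl–Br gauche, I–CHO gauche, I–Et gauche, SH–Et gauche, SH–Br gauche; 0.8 + 0.7 + 1.1 + 1.1 + 0.8 + 0.9 = 5.4 kcal/mol.
B (staggered): Cl–CHO gauche, Cl–Et gauche, I–Et gauche, I–Br gauche, SH–CHO gauche, SH–Br gauche; 0.8 + 0.8 + 1.1 + 1.0 + 1.0 + 0.9 = 5.6 kcal/mol.
A has the lowest total (5.4 kcal/mol).

A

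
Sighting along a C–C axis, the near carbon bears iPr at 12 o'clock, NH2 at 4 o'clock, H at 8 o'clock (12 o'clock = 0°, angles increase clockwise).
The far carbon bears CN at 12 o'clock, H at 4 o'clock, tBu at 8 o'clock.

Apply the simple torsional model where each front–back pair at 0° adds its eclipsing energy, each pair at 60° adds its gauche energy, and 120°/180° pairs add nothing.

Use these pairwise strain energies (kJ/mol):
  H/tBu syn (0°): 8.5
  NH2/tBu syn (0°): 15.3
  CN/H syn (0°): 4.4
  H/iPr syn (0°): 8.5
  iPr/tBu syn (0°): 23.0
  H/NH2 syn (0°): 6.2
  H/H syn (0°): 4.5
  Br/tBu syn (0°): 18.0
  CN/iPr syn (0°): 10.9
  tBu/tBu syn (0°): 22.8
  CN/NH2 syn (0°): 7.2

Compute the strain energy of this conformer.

25.6 kJ/mol

This conformer (eclipsed): iPr–CN eclipsed, NH2–H eclipsed, H–tBu eclipsed; 10.9 + 6.2 + 8.5 = 25.6 kJ/mol.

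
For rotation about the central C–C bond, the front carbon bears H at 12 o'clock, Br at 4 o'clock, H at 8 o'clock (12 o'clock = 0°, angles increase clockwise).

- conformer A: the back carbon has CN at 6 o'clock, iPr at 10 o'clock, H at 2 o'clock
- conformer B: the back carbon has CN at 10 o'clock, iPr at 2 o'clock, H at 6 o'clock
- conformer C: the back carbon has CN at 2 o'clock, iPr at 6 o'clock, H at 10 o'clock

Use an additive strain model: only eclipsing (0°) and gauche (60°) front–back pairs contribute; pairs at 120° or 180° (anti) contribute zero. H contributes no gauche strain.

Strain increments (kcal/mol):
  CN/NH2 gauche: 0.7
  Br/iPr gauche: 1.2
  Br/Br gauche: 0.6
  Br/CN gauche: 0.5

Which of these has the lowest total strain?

A is staggered. Br at 120° is gauche with CN at 180° (0.5). Total 0.5 kcal/mol.
B is staggered. Br at 120° is gauche with iPr at 60° (1.2). Total 1.2 kcal/mol.
C is staggered. Br at 120° is gauche with CN at 60° (0.5); Br at 120° is gauche with iPr at 180° (1.2). Total 1.7 kcal/mol.
A has the lowest total (0.5 kcal/mol).

A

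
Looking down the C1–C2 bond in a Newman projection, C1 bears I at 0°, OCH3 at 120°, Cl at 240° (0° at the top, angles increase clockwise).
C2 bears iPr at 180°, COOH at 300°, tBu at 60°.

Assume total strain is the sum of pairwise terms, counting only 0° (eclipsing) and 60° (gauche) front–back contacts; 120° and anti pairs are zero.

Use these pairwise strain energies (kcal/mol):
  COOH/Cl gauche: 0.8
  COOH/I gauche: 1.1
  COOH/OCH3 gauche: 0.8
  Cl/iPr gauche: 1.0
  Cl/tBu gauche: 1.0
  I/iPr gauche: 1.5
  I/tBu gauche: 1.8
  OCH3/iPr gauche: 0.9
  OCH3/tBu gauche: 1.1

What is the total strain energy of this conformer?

This conformer (staggered): I(0°)/COOH(300°) gauche 1.1; I(0°)/tBu(60°) gauche 1.8; OCH3(120°)/iPr(180°) gauche 0.9; OCH3(120°)/tBu(60°) gauche 1.1; Cl(240°)/iPr(180°) gauche 1.0; Cl(240°)/COOH(300°) gauche 0.8 → 6.7 kcal/mol.

6.7 kcal/mol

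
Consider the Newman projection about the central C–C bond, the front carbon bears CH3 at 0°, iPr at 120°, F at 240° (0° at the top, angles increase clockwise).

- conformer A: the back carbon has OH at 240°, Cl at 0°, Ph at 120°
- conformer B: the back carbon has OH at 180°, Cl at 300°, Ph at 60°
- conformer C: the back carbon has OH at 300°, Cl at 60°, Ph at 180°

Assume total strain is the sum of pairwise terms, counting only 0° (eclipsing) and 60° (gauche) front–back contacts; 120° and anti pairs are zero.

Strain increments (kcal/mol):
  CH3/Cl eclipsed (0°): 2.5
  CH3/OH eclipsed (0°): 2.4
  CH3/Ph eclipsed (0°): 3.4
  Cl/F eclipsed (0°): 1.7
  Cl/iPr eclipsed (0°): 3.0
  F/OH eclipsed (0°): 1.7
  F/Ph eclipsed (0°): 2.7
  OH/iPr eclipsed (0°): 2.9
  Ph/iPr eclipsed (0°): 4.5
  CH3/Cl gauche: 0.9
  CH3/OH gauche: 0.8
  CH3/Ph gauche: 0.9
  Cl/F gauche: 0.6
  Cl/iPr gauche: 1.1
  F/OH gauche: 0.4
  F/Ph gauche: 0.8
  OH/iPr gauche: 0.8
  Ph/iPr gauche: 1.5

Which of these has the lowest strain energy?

A (eclipsed): CH3–Cl eclipsed, iPr–Ph eclipsed, F–OH eclipsed; 2.5 + 4.5 + 1.7 = 8.7 kcal/mol.
B (staggered): CH3–Cl gauche, CH3–Ph gauche, iPr–OH gauche, iPr–Ph gauche, F–OH gauche, F–Cl gauche; 0.9 + 0.9 + 0.8 + 1.5 + 0.4 + 0.6 = 5.1 kcal/mol.
C (staggered): CH3–OH gauche, CH3–Cl gauche, iPr–Cl gauche, iPr–Ph gauche, F–OH gauche, F–Ph gauche; 0.8 + 0.9 + 1.1 + 1.5 + 0.4 + 0.8 = 5.5 kcal/mol.
B has the lowest total (5.1 kcal/mol).

B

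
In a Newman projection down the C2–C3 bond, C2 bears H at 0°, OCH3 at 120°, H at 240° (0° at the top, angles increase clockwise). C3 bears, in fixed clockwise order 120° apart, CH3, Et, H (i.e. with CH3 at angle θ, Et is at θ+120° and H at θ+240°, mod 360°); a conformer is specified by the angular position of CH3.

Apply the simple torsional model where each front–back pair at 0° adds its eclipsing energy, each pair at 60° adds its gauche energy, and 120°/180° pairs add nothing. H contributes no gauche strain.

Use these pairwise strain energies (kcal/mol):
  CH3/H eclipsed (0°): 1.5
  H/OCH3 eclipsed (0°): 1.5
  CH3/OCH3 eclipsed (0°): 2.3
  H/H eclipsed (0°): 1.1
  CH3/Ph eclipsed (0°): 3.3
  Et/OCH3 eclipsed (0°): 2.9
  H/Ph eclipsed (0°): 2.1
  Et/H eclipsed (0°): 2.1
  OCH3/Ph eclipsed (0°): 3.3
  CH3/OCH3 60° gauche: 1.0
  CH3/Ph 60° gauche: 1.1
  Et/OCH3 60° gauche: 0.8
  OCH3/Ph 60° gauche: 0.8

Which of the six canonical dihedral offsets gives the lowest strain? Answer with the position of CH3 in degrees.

300°

CH3 at 0° is eclipsed. H at 0° is eclipsed with CH3 at 0° (1.5); OCH3 at 120° is eclipsed with Et at 120° (2.9); H at 240° is eclipsed with H at 240° (1.1). Total 5.5 kcal/mol.
CH3 at 60° is staggered. OCH3 at 120° is gauche with CH3 at 60° (1.0); OCH3 at 120° is gauche with Et at 180° (0.8). Total 1.8 kcal/mol.
CH3 at 120° is eclipsed. H at 0° is eclipsed with H at 0° (1.1); OCH3 at 120° is eclipsed with CH3 at 120° (2.3); H at 240° is eclipsed with Et at 240° (2.1). Total 5.5 kcal/mol.
CH3 at 180° is staggered. OCH3 at 120° is gauche with CH3 at 180° (1.0). Total 1.0 kcal/mol.
CH3 at 240° is eclipsed. H at 0° is eclipsed with Et at 0° (2.1); OCH3 at 120° is eclipsed with H at 120° (1.5); H at 240° is eclipsed with CH3 at 240° (1.5). Total 5.1 kcal/mol.
CH3 at 300° is staggered. OCH3 at 120° is gauche with Et at 60° (0.8). Total 0.8 kcal/mol.
The minimum (0.8 kcal/mol) occurs with CH3 at 300°.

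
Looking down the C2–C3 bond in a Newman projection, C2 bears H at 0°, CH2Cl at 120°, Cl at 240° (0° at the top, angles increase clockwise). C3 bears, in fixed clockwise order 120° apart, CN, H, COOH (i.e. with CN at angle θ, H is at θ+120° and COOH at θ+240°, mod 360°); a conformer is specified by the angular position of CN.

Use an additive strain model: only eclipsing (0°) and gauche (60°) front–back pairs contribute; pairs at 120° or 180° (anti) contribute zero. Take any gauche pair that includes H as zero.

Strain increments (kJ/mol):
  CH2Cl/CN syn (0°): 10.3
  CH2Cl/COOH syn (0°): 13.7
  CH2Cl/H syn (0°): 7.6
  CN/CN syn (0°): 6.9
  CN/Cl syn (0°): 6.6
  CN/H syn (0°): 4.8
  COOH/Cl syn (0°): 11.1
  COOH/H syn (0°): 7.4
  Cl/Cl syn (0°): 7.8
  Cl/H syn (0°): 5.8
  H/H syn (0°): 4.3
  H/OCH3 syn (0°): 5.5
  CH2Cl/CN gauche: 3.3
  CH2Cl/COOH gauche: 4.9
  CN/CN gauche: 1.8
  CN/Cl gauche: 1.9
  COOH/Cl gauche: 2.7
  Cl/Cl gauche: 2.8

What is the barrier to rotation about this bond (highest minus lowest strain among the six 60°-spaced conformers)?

CN at 0° is eclipsed. H at 0° is eclipsed with CN at 0° (4.8); CH2Cl at 120° is eclipsed with H at 120° (7.6); Cl at 240° is eclipsed with COOH at 240° (11.1). Total 23.5 kJ/mol.
CN at 60° is staggered. CH2Cl at 120° is gauche with CN at 60° (3.3); Cl at 240° is gauche with COOH at 300° (2.7). Total 6.0 kJ/mol.
CN at 120° is eclipsed. H at 0° is eclipsed with COOH at 0° (7.4); CH2Cl at 120° is eclipsed with CN at 120° (10.3); Cl at 240° is eclipsed with H at 240° (5.8). Total 23.5 kJ/mol.
CN at 180° is staggered. CH2Cl at 120° is gauche with CN at 180° (3.3); CH2Cl at 120° is gauche with COOH at 60° (4.9); Cl at 240° is gauche with CN at 180° (1.9). Total 10.1 kJ/mol.
CN at 240° is eclipsed. H at 0° is eclipsed with H at 0° (4.3); CH2Cl at 120° is eclipsed with COOH at 120° (13.7); Cl at 240° is eclipsed with CN at 240° (6.6). Total 24.6 kJ/mol.
CN at 300° is staggered. CH2Cl at 120° is gauche with COOH at 180° (4.9); Cl at 240° is gauche with CN at 300° (1.9); Cl at 240° is gauche with COOH at 180° (2.7). Total 9.5 kJ/mol.
Max at 240° (24.6 kJ/mol), min at 60° (6.0 kJ/mol); barrier = 18.6 kJ/mol.

18.6 kJ/mol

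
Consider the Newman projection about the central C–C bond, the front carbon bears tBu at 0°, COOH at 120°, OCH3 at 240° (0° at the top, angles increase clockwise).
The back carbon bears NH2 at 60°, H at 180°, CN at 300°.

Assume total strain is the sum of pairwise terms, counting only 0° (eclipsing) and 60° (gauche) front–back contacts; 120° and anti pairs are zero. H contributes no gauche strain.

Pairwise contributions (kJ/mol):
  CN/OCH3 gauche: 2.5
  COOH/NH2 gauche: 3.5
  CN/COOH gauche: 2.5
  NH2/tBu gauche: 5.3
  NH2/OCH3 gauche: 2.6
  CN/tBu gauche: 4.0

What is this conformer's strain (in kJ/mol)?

15.3 kJ/mol

This conformer is staggered. tBu at 0° is gauche with NH2 at 60° (5.3); tBu at 0° is gauche with CN at 300° (4.0); COOH at 120° is gauche with NH2 at 60° (3.5); OCH3 at 240° is gauche with CN at 300° (2.5). Total 15.3 kJ/mol.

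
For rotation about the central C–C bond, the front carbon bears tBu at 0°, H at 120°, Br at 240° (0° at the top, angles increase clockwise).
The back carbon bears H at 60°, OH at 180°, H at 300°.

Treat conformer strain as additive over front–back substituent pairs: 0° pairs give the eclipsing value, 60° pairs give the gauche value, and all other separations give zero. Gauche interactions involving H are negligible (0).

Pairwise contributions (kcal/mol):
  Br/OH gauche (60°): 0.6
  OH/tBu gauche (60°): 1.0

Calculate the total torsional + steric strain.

0.6 kcal/mol

This conformer is staggered. Br at 240° is gauche with OH at 180° (0.6). Total 0.6 kcal/mol.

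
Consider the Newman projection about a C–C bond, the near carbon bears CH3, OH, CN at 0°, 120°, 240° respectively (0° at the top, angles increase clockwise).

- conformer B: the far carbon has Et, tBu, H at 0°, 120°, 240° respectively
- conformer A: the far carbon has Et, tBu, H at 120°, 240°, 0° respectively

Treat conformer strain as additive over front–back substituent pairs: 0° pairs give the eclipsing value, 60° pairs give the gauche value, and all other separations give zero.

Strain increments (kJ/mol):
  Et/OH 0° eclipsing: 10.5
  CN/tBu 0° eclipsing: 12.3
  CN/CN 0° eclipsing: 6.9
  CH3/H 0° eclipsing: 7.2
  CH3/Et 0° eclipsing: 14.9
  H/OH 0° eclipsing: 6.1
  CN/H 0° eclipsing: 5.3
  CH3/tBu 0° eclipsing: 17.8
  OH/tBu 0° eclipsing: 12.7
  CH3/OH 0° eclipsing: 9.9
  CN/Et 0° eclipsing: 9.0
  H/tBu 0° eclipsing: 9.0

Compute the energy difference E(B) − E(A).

B is eclipsed. CH3 at 0° is eclipsed with Et at 0° (14.9); OH at 120° is eclipsed with tBu at 120° (12.7); CN at 240° is eclipsed with H at 240° (5.3). Total 32.9 kJ/mol.
A is eclipsed. CH3 at 0° is eclipsed with H at 0° (7.2); OH at 120° is eclipsed with Et at 120° (10.5); CN at 240° is eclipsed with tBu at 240° (12.3). Total 30.0 kJ/mol.
E(B) − E(A) = 32.9 − 30.0 = +2.9 kJ/mol.

+2.9 kJ/mol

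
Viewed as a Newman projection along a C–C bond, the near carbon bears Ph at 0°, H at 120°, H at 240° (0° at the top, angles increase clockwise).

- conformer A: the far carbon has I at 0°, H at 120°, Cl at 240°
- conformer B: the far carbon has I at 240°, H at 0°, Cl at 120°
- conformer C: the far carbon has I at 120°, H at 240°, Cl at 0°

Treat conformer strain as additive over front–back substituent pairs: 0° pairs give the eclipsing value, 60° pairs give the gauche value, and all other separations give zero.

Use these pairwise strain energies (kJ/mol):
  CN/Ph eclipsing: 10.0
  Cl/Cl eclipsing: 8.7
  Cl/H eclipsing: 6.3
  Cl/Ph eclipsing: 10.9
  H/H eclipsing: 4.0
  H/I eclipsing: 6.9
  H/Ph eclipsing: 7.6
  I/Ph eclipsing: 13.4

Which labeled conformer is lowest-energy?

A (eclipsed): Ph–I eclipsed, H–H eclipsed, H–Cl eclipsed; 13.4 + 4.0 + 6.3 = 23.7 kJ/mol.
B (eclipsed): Ph–H eclipsed, H–Cl eclipsed, H–I eclipsed; 7.6 + 6.3 + 6.9 = 20.8 kJ/mol.
C (eclipsed): Ph–Cl eclipsed, H–I eclipsed, H–H eclipsed; 10.9 + 6.9 + 4.0 = 21.8 kJ/mol.
B has the lowest total (20.8 kJ/mol).

B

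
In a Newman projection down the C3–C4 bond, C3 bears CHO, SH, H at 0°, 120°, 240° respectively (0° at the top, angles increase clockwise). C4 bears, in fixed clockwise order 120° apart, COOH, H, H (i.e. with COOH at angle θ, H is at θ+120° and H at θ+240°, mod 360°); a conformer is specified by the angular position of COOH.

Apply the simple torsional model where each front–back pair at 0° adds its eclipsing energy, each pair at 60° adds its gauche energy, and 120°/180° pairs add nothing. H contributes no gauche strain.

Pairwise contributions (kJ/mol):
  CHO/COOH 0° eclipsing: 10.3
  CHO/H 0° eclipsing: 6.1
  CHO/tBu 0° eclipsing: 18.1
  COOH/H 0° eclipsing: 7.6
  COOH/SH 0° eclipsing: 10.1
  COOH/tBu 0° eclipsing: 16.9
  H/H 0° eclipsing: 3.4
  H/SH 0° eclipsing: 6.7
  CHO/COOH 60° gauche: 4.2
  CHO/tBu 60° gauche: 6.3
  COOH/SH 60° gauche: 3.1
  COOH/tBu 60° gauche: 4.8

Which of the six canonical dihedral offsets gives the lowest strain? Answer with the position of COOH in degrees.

COOH at 0° (eclipsed): CHO(0°)/COOH(0°) eclipsed 10.3; SH(120°)/H(120°) eclipsed 6.7; H(240°)/H(240°) eclipsed 3.4 → 20.4 kJ/mol.
COOH at 60° (staggered): CHO(0°)/COOH(60°) gauche 4.2; SH(120°)/COOH(60°) gauche 3.1 → 7.3 kJ/mol.
COOH at 120° (eclipsed): CHO(0°)/H(0°) eclipsed 6.1; SH(120°)/COOH(120°) eclipsed 10.1; H(240°)/H(240°) eclipsed 3.4 → 19.6 kJ/mol.
COOH at 180° (staggered): SH(120°)/COOH(180°) gauche 3.1 → 3.1 kJ/mol.
COOH at 240° (eclipsed): CHO(0°)/H(0°) eclipsed 6.1; SH(120°)/H(120°) eclipsed 6.7; H(240°)/COOH(240°) eclipsed 7.6 → 20.4 kJ/mol.
COOH at 300° (staggered): CHO(0°)/COOH(300°) gauche 4.2 → 4.2 kJ/mol.
The minimum (3.1 kJ/mol) occurs with COOH at 180°.

180°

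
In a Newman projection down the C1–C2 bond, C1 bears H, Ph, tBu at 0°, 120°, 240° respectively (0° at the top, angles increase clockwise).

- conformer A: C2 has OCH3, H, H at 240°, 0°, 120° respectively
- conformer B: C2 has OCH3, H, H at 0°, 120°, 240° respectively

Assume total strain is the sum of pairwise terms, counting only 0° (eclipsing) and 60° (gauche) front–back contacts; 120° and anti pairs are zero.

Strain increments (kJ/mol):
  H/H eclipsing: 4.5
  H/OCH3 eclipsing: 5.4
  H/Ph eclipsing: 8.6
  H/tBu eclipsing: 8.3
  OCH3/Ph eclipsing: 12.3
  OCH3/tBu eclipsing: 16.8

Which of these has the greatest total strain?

A (eclipsed): H(0°)/H(0°) eclipsed 4.5; Ph(120°)/H(120°) eclipsed 8.6; tBu(240°)/OCH3(240°) eclipsed 16.8 → 29.9 kJ/mol.
B (eclipsed): H(0°)/OCH3(0°) eclipsed 5.4; Ph(120°)/H(120°) eclipsed 8.6; tBu(240°)/H(240°) eclipsed 8.3 → 22.3 kJ/mol.
A has the highest total (29.9 kJ/mol).

A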